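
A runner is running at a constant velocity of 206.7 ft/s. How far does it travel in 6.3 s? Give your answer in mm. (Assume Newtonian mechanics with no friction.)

v = 206.7 ft/s × 0.3048 = 63.0022 m/s
d = v × t = 63.0022 × 6.3 = 396.914 m
d = 396.914 m / 0.001 = 396900 mm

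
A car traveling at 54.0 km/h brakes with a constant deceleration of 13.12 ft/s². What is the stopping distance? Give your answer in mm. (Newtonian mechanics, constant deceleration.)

v₀ = 54.0 km/h × 0.2777777777777778 = 15.0 m/s
a = 13.12 ft/s² × 0.3048 = 3.99898 m/s²
d = v₀² / (2a) = 15.0² / (2 × 3.99898) = 225.0 / 7.99796 = 28.1322 m
d = 28.1322 m / 0.001 = 28130 mm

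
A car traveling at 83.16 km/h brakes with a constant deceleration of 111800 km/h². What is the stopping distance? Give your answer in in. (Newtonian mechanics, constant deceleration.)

v₀ = 83.16 km/h × 0.2777777777777778 = 23.1 m/s
a = 111800 km/h² × 7.716049382716049e-05 = 8.62654 m/s²
d = v₀² / (2a) = 23.1² / (2 × 8.62654) = 533.61 / 17.2531 = 30.9284 m
d = 30.9284 m / 0.0254 = 1218 in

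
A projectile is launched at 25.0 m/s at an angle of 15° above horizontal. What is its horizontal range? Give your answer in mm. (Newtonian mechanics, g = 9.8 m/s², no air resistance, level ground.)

R = v₀² × sin(2θ) / g = 25.0² × sin(2 × 15°) / 9.8 = 625.0 × 0.5 / 9.8 = 31.8878 m
R = 31.8878 m / 0.001 = 31890 mm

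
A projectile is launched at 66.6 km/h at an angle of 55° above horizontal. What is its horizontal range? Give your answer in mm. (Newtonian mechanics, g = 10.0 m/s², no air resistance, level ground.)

v₀ = 66.6 km/h × 0.2777777777777778 = 18.5 m/s
R = v₀² × sin(2θ) / g = 18.5² × sin(2 × 55°) / 10.0 = 342.25 × 0.939693 / 10.0 = 32.161 m
R = 32.161 m / 0.001 = 32160 mm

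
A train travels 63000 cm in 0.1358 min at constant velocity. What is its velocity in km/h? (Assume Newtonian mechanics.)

d = 63000 cm × 0.01 = 630.0 m
t = 0.1358 min × 60.0 = 8.148 s
v = d / t = 630.0 / 8.148 = 77.3196 m/s
v = 77.3196 m/s / 0.2777777777777778 = 278.4 km/h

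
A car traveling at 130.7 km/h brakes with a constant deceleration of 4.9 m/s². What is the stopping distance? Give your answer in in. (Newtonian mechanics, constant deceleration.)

v₀ = 130.7 km/h × 0.2777777777777778 = 36.3056 m/s
d = v₀² / (2a) = 36.3056² / (2 × 4.9) = 1318.1 / 9.8 = 134.5 m
d = 134.5 m / 0.0254 = 5295 in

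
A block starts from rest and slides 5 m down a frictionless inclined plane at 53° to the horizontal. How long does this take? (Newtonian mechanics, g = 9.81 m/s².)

a = g sin(θ) = 9.81 × sin(53°) = 7.8346 m/s²
t = √(2d/a) = √(2 × 5 / 7.8346) = 1.13 s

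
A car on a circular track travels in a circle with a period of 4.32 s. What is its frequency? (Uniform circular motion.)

f = 1/T = 1/4.32 = 0.2315 Hz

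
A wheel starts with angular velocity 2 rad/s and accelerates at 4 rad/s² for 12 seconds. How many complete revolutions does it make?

θ = ω₀t + ½αt² = 2×12 + ½×4×12² = 312.0 rad
Total revolutions = θ/(2π) = 312.0/(2π) = 49.66
Complete revolutions = ⌊49.66⌋ = 49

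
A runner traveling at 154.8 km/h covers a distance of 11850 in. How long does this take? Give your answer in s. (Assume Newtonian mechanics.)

d = 11850 in × 0.0254 = 300.99 m
v = 154.8 km/h × 0.2777777777777778 = 43.0 m/s
t = d / v = 300.99 / 43.0 = 7.0 s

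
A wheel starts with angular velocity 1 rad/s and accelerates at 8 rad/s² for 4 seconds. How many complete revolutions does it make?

θ = ω₀t + ½αt² = 1×4 + ½×8×4² = 68.0 rad
Total revolutions = θ/(2π) = 68.0/(2π) = 10.82
Complete revolutions = ⌊10.82⌋ = 10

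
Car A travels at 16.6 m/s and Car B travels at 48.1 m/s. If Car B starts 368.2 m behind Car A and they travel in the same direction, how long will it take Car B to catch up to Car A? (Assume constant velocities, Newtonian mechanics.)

Relative speed: v_rel = 48.1 - 16.6 = 31.5 m/s
Time to catch: t = d₀/v_rel = 368.2/31.5 = 11.69 s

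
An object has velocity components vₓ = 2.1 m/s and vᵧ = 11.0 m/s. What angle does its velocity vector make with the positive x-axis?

θ = arctan(vᵧ/vₓ) = arctan(11.0/2.1) = 79.19°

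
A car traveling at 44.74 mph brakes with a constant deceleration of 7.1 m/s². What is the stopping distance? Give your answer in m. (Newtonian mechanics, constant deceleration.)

v₀ = 44.74 mph × 0.44704 = 20.0006 m/s
d = v₀² / (2a) = 20.0006² / (2 × 7.1) = 400.024 / 14.2 = 28.17 m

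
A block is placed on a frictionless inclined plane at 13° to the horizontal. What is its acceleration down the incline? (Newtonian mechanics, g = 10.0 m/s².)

a = g sin(θ) = 10.0 × sin(13°) = 10.0 × 0.225 = 2.25 m/s²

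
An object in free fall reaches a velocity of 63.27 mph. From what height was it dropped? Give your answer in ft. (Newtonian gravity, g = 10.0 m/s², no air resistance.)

v = 63.27 mph × 0.44704 = 28.2842 m/s
h = v² / (2g) = 28.2842² / (2 × 10.0) = 39.9998 m
h = 39.9998 m / 0.3048 = 131.2 ft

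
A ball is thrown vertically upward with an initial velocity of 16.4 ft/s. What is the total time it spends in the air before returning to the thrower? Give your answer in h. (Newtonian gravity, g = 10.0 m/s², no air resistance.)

v₀ = 16.4 ft/s × 0.3048 = 4.99872 m/s
t_total = 2 × v₀ / g = 2 × 4.99872 / 10.0 = 0.999744 s
t_total = 0.999744 s / 3600.0 = 0.0002777 h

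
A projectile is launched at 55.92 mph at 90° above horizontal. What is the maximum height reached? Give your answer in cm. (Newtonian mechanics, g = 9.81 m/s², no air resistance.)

v₀ = 55.92 mph × 0.44704 = 24.9985 m/s
H = v₀² × sin²(θ) / (2g) = 24.9985² × sin(90°)² / (2 × 9.81) = 624.925 × 1.0 / 19.62 = 31.8514 m
H = 31.8514 m / 0.01 = 3185 cm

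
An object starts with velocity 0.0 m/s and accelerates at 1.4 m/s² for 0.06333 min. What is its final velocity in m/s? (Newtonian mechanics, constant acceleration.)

t = 0.06333 min × 60.0 = 3.7998 s
v = v₀ + a × t = 0.0 + 1.4 × 3.7998 = 5.32 m/s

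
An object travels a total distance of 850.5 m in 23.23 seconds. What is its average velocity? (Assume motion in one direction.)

v_avg = Δd / Δt = 850.5 / 23.23 = 36.61 m/s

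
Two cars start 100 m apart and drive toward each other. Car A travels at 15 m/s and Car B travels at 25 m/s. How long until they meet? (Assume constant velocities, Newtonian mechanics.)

Combined speed: v_combined = 15 + 25 = 40 m/s
Time to meet: t = d/v_combined = 100/40 = 2.5 s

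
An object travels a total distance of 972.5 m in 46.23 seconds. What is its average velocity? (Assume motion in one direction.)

v_avg = Δd / Δt = 972.5 / 46.23 = 21.04 m/s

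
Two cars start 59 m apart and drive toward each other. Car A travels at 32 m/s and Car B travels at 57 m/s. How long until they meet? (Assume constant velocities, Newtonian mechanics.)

Combined speed: v_combined = 32 + 57 = 89 m/s
Time to meet: t = d/v_combined = 59/89 = 0.66 s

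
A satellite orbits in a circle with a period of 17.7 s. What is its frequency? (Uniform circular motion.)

f = 1/T = 1/17.7 = 0.0565 Hz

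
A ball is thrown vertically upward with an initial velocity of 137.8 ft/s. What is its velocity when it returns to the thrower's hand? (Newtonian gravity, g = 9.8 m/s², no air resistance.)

By conservation of energy (no air resistance), the ball returns to the throw height with the same speed as launch, but directed downward.
|v_ground| = v₀ = 137.8 ft/s
v_ground = 137.8 ft/s (downward)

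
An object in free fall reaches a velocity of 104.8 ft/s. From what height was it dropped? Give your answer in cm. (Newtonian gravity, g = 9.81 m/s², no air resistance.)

v = 104.8 ft/s × 0.3048 = 31.943 m/s
h = v² / (2g) = 31.943² / (2 × 9.81) = 52.0059 m
h = 52.0059 m / 0.01 = 5201 cm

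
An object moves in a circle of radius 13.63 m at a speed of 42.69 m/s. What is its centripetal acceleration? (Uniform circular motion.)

a_c = v²/r = 42.69²/13.63 = 1822.4361/13.63 = 133.71 m/s²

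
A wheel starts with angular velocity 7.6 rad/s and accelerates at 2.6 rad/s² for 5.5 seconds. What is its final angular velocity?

ω = ω₀ + αt = 7.6 + 2.6 × 5.5 = 21.9 rad/s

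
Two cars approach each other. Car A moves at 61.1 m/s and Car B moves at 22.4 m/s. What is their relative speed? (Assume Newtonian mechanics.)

v_rel = v_A + v_B = 61.1 + 22.4 = 83.5 m/s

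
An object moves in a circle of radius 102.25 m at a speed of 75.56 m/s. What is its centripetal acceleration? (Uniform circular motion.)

a_c = v²/r = 75.56²/102.25 = 5709.3136/102.25 = 55.84 m/s²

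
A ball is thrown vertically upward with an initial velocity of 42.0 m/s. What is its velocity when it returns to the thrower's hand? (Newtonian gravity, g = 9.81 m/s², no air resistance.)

By conservation of energy (no air resistance), the ball returns to the throw height with the same speed as launch, but directed downward.
|v_ground| = v₀ = 42.0 m/s
v_ground = 42.0 m/s (downward)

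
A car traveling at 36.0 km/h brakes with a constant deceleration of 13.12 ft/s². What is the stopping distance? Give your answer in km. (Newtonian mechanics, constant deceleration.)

v₀ = 36.0 km/h × 0.2777777777777778 = 10.0 m/s
a = 13.12 ft/s² × 0.3048 = 3.99898 m/s²
d = v₀² / (2a) = 10.0² / (2 × 3.99898) = 100.0 / 7.99796 = 12.5032 m
d = 12.5032 m / 1000.0 = 0.0125 km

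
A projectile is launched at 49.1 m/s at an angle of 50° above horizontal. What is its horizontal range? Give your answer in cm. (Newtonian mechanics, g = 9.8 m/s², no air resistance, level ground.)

R = v₀² × sin(2θ) / g = 49.1² × sin(2 × 50°) / 9.8 = 2410.81 × 0.984808 / 9.8 = 242.264 m
R = 242.264 m / 0.01 = 24230 cm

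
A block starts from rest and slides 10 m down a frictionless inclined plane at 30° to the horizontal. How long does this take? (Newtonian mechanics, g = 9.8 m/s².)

a = g sin(θ) = 9.8 × sin(30°) = 4.9 m/s²
t = √(2d/a) = √(2 × 10 / 4.9) = 2.02 s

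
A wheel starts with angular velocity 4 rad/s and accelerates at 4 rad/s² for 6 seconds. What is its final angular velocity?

ω = ω₀ + αt = 4 + 4 × 6 = 28 rad/s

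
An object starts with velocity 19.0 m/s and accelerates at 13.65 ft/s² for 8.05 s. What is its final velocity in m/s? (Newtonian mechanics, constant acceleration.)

a = 13.65 ft/s² × 0.3048 = 4.16052 m/s²
v = v₀ + a × t = 19.0 + 4.16052 × 8.05 = 52.49 m/s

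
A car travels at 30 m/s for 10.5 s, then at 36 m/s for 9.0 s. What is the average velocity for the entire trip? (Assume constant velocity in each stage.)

d₁ = v₁t₁ = 30 × 10.5 = 315.0 m
d₂ = v₂t₂ = 36 × 9.0 = 324.0 m
d_total = 639.0 m, t_total = 19.5 s
v_avg = d_total/t_total = 639.0/19.5 = 32.77 m/s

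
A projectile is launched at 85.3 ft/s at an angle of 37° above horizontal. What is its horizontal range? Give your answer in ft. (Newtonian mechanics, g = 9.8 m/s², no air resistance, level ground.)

v₀ = 85.3 ft/s × 0.3048 = 25.9994 m/s
R = v₀² × sin(2θ) / g = 25.9994² × sin(2 × 37°) / 9.8 = 675.969 × 0.961262 / 9.8 = 66.3044 m
R = 66.3044 m / 0.3048 = 217.5 ft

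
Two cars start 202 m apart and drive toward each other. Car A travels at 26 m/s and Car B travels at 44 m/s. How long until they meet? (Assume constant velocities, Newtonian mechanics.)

Combined speed: v_combined = 26 + 44 = 70 m/s
Time to meet: t = d/v_combined = 202/70 = 2.89 s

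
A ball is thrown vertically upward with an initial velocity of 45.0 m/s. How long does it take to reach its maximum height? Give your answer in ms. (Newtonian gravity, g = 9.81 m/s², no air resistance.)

t_up = v₀ / g = 45.0 / 9.81 = 4.58716 s
t_up = 4.58716 s / 0.001 = 4587 ms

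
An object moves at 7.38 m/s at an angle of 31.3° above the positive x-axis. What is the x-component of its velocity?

vₓ = v cos(θ) = 7.38 × cos(31.3°) = 6.31 m/s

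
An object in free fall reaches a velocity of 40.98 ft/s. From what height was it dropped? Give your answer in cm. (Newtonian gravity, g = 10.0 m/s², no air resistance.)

v = 40.98 ft/s × 0.3048 = 12.4907 m/s
h = v² / (2g) = 12.4907² / (2 × 10.0) = 7.80088 m
h = 7.80088 m / 0.01 = 780.1 cm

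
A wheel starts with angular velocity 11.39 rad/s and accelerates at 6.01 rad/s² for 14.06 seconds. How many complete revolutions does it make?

θ = ω₀t + ½αt² = 11.39×14.06 + ½×6.01×14.06² = 754.182618 rad
Total revolutions = θ/(2π) = 754.182618/(2π) = 120.03
Complete revolutions = ⌊120.03⌋ = 120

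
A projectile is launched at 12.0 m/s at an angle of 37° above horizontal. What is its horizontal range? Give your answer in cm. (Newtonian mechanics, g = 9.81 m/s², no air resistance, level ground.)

R = v₀² × sin(2θ) / g = 12.0² × sin(2 × 37°) / 9.81 = 144.0 × 0.961262 / 9.81 = 14.1103 m
R = 14.1103 m / 0.01 = 1411 cm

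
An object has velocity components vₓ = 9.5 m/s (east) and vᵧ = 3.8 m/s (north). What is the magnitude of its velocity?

|v| = √(vₓ² + vᵧ²) = √(9.5² + 3.8²) = √(104.69) = 10.23 m/s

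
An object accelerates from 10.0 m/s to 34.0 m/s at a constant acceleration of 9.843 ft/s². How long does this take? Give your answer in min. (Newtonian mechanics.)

a = 9.843 ft/s² × 0.3048 = 3.00015 m/s²
t = (v - v₀) / a = (34.0 - 10.0) / 3.00015 = 7.9996 s
t = 7.9996 s / 60.0 = 0.1333 min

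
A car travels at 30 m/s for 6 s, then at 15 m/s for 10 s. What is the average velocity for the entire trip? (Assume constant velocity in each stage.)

d₁ = v₁t₁ = 30 × 6 = 180 m
d₂ = v₂t₂ = 15 × 10 = 150 m
d_total = 330 m, t_total = 16 s
v_avg = d_total/t_total = 330/16 = 20.62 m/s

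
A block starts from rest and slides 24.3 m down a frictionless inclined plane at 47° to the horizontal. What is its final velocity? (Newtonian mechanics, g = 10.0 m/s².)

a = g sin(θ) = 10.0 × sin(47°) = 7.3135 m/s²
v = √(2ad) = √(2 × 7.3135 × 24.3) = 18.85 m/s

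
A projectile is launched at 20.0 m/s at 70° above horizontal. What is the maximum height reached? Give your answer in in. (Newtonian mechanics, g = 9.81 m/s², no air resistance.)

H = v₀² × sin²(θ) / (2g) = 20.0² × sin(70°)² / (2 × 9.81) = 400.0 × 0.883022 / 19.62 = 18.0025 m
H = 18.0025 m / 0.0254 = 708.8 in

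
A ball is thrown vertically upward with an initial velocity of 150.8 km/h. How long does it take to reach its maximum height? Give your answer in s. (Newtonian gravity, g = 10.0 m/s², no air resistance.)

v₀ = 150.8 km/h × 0.2777777777777778 = 41.8889 m/s
t_up = v₀ / g = 41.8889 / 10.0 = 4.189 s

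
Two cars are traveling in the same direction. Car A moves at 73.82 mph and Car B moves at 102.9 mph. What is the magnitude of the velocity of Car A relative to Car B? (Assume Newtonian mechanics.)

v_rel = |v_A - v_B| = |73.82 - 102.9| = 29.08 mph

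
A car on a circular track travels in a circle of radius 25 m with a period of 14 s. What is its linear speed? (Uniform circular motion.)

v = 2πr/T = 2π×25/14 = 11.22 m/s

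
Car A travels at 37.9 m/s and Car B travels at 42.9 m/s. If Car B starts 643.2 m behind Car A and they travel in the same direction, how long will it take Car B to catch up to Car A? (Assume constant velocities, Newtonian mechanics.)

Relative speed: v_rel = 42.9 - 37.9 = 5.0 m/s
Time to catch: t = d₀/v_rel = 643.2/5.0 = 128.64 s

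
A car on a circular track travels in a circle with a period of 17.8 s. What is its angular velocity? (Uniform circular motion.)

ω = 2π/T = 2π/17.8 = 0.353 rad/s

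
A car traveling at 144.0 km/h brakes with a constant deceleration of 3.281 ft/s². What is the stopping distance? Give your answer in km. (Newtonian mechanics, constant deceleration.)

v₀ = 144.0 km/h × 0.2777777777777778 = 40.0 m/s
a = 3.281 ft/s² × 0.3048 = 1.00005 m/s²
d = v₀² / (2a) = 40.0² / (2 × 1.00005) = 1600.0 / 2.0001 = 799.96 m
d = 799.96 m / 1000.0 = 0.8 km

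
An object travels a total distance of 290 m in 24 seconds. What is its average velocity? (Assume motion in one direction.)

v_avg = Δd / Δt = 290 / 24 = 12.08 m/s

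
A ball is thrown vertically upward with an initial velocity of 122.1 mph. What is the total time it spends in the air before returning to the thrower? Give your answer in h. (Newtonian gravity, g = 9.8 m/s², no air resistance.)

v₀ = 122.1 mph × 0.44704 = 54.5836 m/s
t_total = 2 × v₀ / g = 2 × 54.5836 / 9.8 = 11.1395 s
t_total = 11.1395 s / 3600.0 = 0.003094 h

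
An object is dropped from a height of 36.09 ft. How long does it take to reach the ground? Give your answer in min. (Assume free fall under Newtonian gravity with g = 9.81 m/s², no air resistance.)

h = 36.09 ft × 0.3048 = 11.0002 m
t = √(2h/g) = √(2 × 11.0002 / 9.81) = 1.49755 s
t = 1.49755 s / 60.0 = 0.02496 min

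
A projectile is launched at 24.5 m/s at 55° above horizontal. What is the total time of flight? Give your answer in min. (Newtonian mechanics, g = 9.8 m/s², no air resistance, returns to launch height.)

T = 2 × v₀ × sin(θ) / g = 2 × 24.5 × sin(55°) / 9.8 = 2 × 24.5 × 0.819152 / 9.8 = 4.09576 s
T = 4.09576 s / 60.0 = 0.06826 min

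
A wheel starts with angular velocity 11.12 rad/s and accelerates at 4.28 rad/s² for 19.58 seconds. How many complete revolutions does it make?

θ = ω₀t + ½αt² = 11.12×19.58 + ½×4.28×19.58² = 1038.155096 rad
Total revolutions = θ/(2π) = 1038.155096/(2π) = 165.23
Complete revolutions = ⌊165.23⌋ = 165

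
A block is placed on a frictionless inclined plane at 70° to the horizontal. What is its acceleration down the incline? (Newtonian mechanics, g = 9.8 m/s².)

a = g sin(θ) = 9.8 × sin(70°) = 9.8 × 0.9397 = 9.21 m/s²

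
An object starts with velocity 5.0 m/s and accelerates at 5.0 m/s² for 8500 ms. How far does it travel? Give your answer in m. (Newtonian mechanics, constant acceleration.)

t = 8500 ms × 0.001 = 8.5 s
d = v₀ × t + ½ × a × t² = 5.0 × 8.5 + 0.5 × 5.0 × 8.5² = 223.1 m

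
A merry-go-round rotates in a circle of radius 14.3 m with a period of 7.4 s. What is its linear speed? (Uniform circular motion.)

v = 2πr/T = 2π×14.3/7.4 = 12.14 m/s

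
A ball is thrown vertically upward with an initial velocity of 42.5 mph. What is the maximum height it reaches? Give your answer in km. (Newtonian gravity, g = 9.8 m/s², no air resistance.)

v₀ = 42.5 mph × 0.44704 = 18.9992 m/s
h_max = v₀² / (2g) = 18.9992² / (2 × 9.8) = 360.97 / 19.6 = 18.4168 m
h_max = 18.4168 m / 1000.0 = 0.01842 km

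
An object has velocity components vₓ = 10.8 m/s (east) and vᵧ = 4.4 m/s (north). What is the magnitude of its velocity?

|v| = √(vₓ² + vᵧ²) = √(10.8² + 4.4²) = √(136.0) = 11.66 m/s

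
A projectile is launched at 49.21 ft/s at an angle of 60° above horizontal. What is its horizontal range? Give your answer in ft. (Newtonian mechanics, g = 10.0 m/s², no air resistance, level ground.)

v₀ = 49.21 ft/s × 0.3048 = 14.9992 m/s
R = v₀² × sin(2θ) / g = 14.9992² × sin(2 × 60°) / 10.0 = 224.976 × 0.866025 / 10.0 = 19.4835 m
R = 19.4835 m / 0.3048 = 63.92 ft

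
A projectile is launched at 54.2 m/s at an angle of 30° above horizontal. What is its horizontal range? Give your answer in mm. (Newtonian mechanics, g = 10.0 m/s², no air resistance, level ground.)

R = v₀² × sin(2θ) / g = 54.2² × sin(2 × 30°) / 10.0 = 2937.64 × 0.866025 / 10.0 = 254.407 m
R = 254.407 m / 0.001 = 254400 mm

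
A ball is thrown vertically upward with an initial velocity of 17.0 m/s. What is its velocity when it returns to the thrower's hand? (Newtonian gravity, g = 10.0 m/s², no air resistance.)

By conservation of energy (no air resistance), the ball returns to the throw height with the same speed as launch, but directed downward.
|v_ground| = v₀ = 17.0 m/s
v_ground = 17.0 m/s (downward)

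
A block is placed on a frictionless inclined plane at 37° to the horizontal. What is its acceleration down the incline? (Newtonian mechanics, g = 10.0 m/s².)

a = g sin(θ) = 10.0 × sin(37°) = 10.0 × 0.6018 = 6.02 m/s²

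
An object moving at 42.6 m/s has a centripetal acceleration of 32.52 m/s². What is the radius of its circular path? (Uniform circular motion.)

r = v²/a_c = 42.6²/32.52 = 55.8 m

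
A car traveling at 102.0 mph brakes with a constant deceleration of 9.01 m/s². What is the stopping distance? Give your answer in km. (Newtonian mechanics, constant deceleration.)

v₀ = 102.0 mph × 0.44704 = 45.5981 m/s
d = v₀² / (2a) = 45.5981² / (2 × 9.01) = 2079.19 / 18.02 = 115.382 m
d = 115.382 m / 1000.0 = 0.1154 km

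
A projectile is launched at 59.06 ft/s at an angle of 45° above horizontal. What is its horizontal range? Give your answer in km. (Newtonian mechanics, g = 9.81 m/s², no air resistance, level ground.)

v₀ = 59.06 ft/s × 0.3048 = 18.0015 m/s
R = v₀² × sin(2θ) / g = 18.0015² × sin(2 × 45°) / 9.81 = 324.054 × 1.0 / 9.81 = 33.033 m
R = 33.033 m / 1000.0 = 0.03303 km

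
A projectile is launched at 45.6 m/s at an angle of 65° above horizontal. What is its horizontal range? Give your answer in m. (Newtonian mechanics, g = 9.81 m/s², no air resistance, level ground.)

R = v₀² × sin(2θ) / g = 45.6² × sin(2 × 65°) / 9.81 = 2079.36 × 0.766044 / 9.81 = 162.4 m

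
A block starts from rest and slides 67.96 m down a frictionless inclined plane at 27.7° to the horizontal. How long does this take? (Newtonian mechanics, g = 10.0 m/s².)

a = g sin(θ) = 10.0 × sin(27.7°) = 4.6484 m/s²
t = √(2d/a) = √(2 × 67.96 / 4.6484) = 5.41 s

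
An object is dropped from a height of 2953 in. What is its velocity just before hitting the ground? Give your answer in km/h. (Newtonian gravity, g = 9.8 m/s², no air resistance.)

h = 2953 in × 0.0254 = 75.0062 m
v = √(2gh) = √(2 × 9.8 × 75.0062) = 38.3422 m/s
v = 38.3422 m/s / 0.2777777777777778 = 138.0 km/h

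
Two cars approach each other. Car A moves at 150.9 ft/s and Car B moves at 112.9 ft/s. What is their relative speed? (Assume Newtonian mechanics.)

v_rel = v_A + v_B = 150.9 + 112.9 = 263.8 ft/s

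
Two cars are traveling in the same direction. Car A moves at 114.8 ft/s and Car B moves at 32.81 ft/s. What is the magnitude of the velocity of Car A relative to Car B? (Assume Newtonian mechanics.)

v_rel = |v_A - v_B| = |114.8 - 32.81| = 81.99 ft/s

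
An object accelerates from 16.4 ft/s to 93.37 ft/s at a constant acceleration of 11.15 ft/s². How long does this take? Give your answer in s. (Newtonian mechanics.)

v₀ = 16.4 ft/s × 0.3048 = 4.99872 m/s
v = 93.37 ft/s × 0.3048 = 28.4592 m/s
a = 11.15 ft/s² × 0.3048 = 3.39852 m/s²
t = (v - v₀) / a = (28.4592 - 4.99872) / 3.39852 = 6.903 s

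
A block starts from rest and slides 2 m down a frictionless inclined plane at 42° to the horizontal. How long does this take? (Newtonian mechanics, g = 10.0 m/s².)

a = g sin(θ) = 10.0 × sin(42°) = 6.6913 m/s²
t = √(2d/a) = √(2 × 2 / 6.6913) = 0.77 s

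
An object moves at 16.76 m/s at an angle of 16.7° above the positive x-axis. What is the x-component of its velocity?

vₓ = v cos(θ) = 16.76 × cos(16.7°) = 16.05 m/s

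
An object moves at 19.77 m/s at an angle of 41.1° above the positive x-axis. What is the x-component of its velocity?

vₓ = v cos(θ) = 19.77 × cos(41.1°) = 14.9 m/s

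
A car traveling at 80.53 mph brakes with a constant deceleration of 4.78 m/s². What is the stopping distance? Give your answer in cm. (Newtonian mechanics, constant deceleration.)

v₀ = 80.53 mph × 0.44704 = 36.0001 m/s
d = v₀² / (2a) = 36.0001² / (2 × 4.78) = 1296.01 / 9.56 = 135.566 m
d = 135.566 m / 0.01 = 13560 cm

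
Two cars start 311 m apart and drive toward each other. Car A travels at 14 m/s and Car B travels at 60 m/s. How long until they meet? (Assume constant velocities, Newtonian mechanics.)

Combined speed: v_combined = 14 + 60 = 74 m/s
Time to meet: t = d/v_combined = 311/74 = 4.2 s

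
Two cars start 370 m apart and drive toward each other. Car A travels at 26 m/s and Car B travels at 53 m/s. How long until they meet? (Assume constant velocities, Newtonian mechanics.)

Combined speed: v_combined = 26 + 53 = 79 m/s
Time to meet: t = d/v_combined = 370/79 = 4.68 s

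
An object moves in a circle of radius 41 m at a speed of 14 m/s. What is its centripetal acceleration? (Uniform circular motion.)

a_c = v²/r = 14²/41 = 196/41 = 4.78 m/s²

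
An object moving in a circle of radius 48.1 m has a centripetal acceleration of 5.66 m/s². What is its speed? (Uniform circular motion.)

v = √(a_c × r) = √(5.66 × 48.1) = 16.5 m/s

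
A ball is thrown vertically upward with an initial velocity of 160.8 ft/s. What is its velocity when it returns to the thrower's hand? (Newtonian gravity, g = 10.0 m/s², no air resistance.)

By conservation of energy (no air resistance), the ball returns to the throw height with the same speed as launch, but directed downward.
|v_ground| = v₀ = 160.8 ft/s
v_ground = 160.8 ft/s (downward)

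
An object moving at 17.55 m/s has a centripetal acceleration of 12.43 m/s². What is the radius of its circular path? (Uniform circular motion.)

r = v²/a_c = 17.55²/12.43 = 24.78 m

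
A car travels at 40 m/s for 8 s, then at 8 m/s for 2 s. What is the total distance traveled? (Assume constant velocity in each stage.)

d₁ = v₁t₁ = 40 × 8 = 320 m
d₂ = v₂t₂ = 8 × 2 = 16 m
d_total = 320 + 16 = 336 m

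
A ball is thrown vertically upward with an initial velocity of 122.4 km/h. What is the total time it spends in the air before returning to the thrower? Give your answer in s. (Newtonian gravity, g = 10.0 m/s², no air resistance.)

v₀ = 122.4 km/h × 0.2777777777777778 = 34.0 m/s
t_total = 2 × v₀ / g = 2 × 34.0 / 10.0 = 6.8 s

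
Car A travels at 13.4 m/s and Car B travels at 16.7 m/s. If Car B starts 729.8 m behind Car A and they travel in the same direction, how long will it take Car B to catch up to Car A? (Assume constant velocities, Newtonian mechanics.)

Relative speed: v_rel = 16.7 - 13.4 = 3.3 m/s
Time to catch: t = d₀/v_rel = 729.8/3.3 = 221.15 s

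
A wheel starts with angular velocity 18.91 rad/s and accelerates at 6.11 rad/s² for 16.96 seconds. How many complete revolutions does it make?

θ = ω₀t + ½αt² = 18.91×16.96 + ½×6.11×16.96² = 1199.458688 rad
Total revolutions = θ/(2π) = 1199.458688/(2π) = 190.9
Complete revolutions = ⌊190.9⌋ = 190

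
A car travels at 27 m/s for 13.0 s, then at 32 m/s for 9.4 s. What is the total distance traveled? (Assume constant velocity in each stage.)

d₁ = v₁t₁ = 27 × 13.0 = 351.0 m
d₂ = v₂t₂ = 32 × 9.4 = 300.8 m
d_total = 351.0 + 300.8 = 651.8 m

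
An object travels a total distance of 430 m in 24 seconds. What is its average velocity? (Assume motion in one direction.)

v_avg = Δd / Δt = 430 / 24 = 17.92 m/s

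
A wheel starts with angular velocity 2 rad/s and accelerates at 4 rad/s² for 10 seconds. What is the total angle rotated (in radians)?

θ = ω₀t + ½αt² = 2×10 + ½×4×10² = 220.0 rad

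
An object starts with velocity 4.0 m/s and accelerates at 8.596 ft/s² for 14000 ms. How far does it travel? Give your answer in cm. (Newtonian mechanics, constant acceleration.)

a = 8.596 ft/s² × 0.3048 = 2.62006 m/s²
t = 14000 ms × 0.001 = 14.0 s
d = v₀ × t + ½ × a × t² = 4.0 × 14.0 + 0.5 × 2.62006 × 14.0² = 312.766 m
d = 312.766 m / 0.01 = 31280 cm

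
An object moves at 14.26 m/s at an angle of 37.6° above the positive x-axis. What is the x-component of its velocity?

vₓ = v cos(θ) = 14.26 × cos(37.6°) = 11.3 m/s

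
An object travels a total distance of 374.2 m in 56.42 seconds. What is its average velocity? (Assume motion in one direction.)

v_avg = Δd / Δt = 374.2 / 56.42 = 6.63 m/s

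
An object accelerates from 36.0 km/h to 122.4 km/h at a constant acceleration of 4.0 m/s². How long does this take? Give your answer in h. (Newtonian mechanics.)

v₀ = 36.0 km/h × 0.2777777777777778 = 10.0 m/s
v = 122.4 km/h × 0.2777777777777778 = 34.0 m/s
t = (v - v₀) / a = (34.0 - 10.0) / 4.0 = 6.0 s
t = 6.0 s / 3600.0 = 0.001667 h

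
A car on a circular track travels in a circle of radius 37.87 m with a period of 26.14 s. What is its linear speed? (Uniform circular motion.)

v = 2πr/T = 2π×37.87/26.14 = 9.1 m/s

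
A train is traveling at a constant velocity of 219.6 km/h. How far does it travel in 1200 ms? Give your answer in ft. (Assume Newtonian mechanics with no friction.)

v = 219.6 km/h × 0.2777777777777778 = 61.0 m/s
t = 1200 ms × 0.001 = 1.2 s
d = v × t = 61.0 × 1.2 = 73.2 m
d = 73.2 m / 0.3048 = 240.2 ft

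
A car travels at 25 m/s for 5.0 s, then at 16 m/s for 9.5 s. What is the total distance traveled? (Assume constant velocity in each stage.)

d₁ = v₁t₁ = 25 × 5.0 = 125.0 m
d₂ = v₂t₂ = 16 × 9.5 = 152.0 m
d_total = 125.0 + 152.0 = 277.0 m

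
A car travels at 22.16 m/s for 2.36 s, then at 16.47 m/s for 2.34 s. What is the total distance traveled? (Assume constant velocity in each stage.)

d₁ = v₁t₁ = 22.16 × 2.36 = 52.2976 m
d₂ = v₂t₂ = 16.47 × 2.34 = 38.5398 m
d_total = 52.2976 + 38.5398 = 90.84 m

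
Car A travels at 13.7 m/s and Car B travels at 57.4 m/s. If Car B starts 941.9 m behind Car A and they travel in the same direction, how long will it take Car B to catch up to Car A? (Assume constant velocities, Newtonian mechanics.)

Relative speed: v_rel = 57.4 - 13.7 = 43.7 m/s
Time to catch: t = d₀/v_rel = 941.9/43.7 = 21.55 s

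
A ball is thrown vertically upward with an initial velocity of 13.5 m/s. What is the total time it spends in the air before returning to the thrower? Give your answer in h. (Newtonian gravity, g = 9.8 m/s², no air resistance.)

t_total = 2 × v₀ / g = 2 × 13.5 / 9.8 = 2.7551 s
t_total = 2.7551 s / 3600.0 = 0.0007653 h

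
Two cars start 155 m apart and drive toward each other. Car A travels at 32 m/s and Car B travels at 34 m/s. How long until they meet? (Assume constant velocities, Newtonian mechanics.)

Combined speed: v_combined = 32 + 34 = 66 m/s
Time to meet: t = d/v_combined = 155/66 = 2.35 s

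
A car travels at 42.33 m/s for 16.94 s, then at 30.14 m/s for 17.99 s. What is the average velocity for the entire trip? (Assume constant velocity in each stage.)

d₁ = v₁t₁ = 42.33 × 16.94 = 717.0702 m
d₂ = v₂t₂ = 30.14 × 17.99 = 542.2186 m
d_total = 1259.2888 m, t_total = 34.93 s
v_avg = d_total/t_total = 1259.2888/34.93 = 36.05 m/s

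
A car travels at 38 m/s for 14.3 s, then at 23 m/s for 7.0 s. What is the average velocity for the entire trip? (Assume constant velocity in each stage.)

d₁ = v₁t₁ = 38 × 14.3 = 543.4 m
d₂ = v₂t₂ = 23 × 7.0 = 161.0 m
d_total = 704.4 m, t_total = 21.3 s
v_avg = d_total/t_total = 704.4/21.3 = 33.07 m/s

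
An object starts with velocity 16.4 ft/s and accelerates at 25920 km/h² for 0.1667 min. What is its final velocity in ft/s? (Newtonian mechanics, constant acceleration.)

v₀ = 16.4 ft/s × 0.3048 = 4.99872 m/s
a = 25920 km/h² × 7.716049382716049e-05 = 2.0 m/s²
t = 0.1667 min × 60.0 = 10.002 s
v = v₀ + a × t = 4.99872 + 2.0 × 10.002 = 25.0027 m/s
v = 25.0027 m/s / 0.3048 = 82.03 ft/s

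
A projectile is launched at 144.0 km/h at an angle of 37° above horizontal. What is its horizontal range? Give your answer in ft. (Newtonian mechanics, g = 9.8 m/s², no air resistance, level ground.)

v₀ = 144.0 km/h × 0.2777777777777778 = 40.0 m/s
R = v₀² × sin(2θ) / g = 40.0² × sin(2 × 37°) / 9.8 = 1600.0 × 0.961262 / 9.8 = 156.941 m
R = 156.941 m / 0.3048 = 514.9 ft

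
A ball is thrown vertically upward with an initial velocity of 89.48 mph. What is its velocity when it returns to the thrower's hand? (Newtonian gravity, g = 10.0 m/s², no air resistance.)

By conservation of energy (no air resistance), the ball returns to the throw height with the same speed as launch, but directed downward.
|v_ground| = v₀ = 89.48 mph
v_ground = 89.48 mph (downward)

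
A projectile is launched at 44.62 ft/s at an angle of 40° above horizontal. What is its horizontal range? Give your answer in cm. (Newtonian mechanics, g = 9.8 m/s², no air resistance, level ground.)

v₀ = 44.62 ft/s × 0.3048 = 13.6002 m/s
R = v₀² × sin(2θ) / g = 13.6002² × sin(2 × 40°) / 9.8 = 184.965 × 0.984808 / 9.8 = 18.5872 m
R = 18.5872 m / 0.01 = 1859 cm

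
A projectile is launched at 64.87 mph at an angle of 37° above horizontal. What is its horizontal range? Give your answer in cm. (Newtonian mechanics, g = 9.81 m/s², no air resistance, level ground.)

v₀ = 64.87 mph × 0.44704 = 28.9995 m/s
R = v₀² × sin(2θ) / g = 28.9995² × sin(2 × 37°) / 9.81 = 840.971 × 0.961262 / 9.81 = 82.405 m
R = 82.405 m / 0.01 = 8240 cm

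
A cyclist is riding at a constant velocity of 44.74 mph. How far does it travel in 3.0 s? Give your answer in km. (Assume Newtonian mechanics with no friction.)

v = 44.74 mph × 0.44704 = 20.0006 m/s
d = v × t = 20.0006 × 3.0 = 60.0018 m
d = 60.0018 m / 1000.0 = 0.06 km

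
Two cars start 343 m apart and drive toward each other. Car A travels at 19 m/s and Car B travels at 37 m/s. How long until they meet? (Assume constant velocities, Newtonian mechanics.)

Combined speed: v_combined = 19 + 37 = 56 m/s
Time to meet: t = d/v_combined = 343/56 = 6.12 s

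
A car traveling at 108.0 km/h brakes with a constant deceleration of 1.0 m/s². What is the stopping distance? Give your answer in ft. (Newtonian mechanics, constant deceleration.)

v₀ = 108.0 km/h × 0.2777777777777778 = 30.0 m/s
d = v₀² / (2a) = 30.0² / (2 × 1.0) = 900.0 / 2.0 = 450.0 m
d = 450.0 m / 0.3048 = 1476 ft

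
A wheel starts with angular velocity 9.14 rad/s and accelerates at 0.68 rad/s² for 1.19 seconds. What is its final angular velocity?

ω = ω₀ + αt = 9.14 + 0.68 × 1.19 = 9.95 rad/s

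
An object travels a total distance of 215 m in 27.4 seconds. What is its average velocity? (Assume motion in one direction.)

v_avg = Δd / Δt = 215 / 27.4 = 7.85 m/s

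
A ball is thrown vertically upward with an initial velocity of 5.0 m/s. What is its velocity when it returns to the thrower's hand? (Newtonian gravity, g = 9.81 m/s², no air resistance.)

By conservation of energy (no air resistance), the ball returns to the throw height with the same speed as launch, but directed downward.
|v_ground| = v₀ = 5.0 m/s
v_ground = 5.0 m/s (downward)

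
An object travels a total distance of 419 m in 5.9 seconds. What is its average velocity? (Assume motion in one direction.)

v_avg = Δd / Δt = 419 / 5.9 = 71.02 m/s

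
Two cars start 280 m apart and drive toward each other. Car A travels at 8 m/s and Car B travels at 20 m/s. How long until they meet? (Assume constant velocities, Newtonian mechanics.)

Combined speed: v_combined = 8 + 20 = 28 m/s
Time to meet: t = d/v_combined = 280/28 = 10.0 s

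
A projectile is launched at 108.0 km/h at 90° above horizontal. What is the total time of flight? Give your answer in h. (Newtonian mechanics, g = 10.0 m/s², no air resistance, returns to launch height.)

v₀ = 108.0 km/h × 0.2777777777777778 = 30.0 m/s
T = 2 × v₀ × sin(θ) / g = 2 × 30.0 × sin(90°) / 10.0 = 2 × 30.0 × 1.0 / 10.0 = 6.0 s
T = 6.0 s / 3600.0 = 0.001667 h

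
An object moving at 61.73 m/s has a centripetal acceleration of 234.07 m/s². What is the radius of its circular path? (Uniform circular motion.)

r = v²/a_c = 61.73²/234.07 = 16.28 m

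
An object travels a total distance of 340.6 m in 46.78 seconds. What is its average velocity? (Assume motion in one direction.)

v_avg = Δd / Δt = 340.6 / 46.78 = 7.28 m/s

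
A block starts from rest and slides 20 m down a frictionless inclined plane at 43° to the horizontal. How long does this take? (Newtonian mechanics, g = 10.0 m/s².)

a = g sin(θ) = 10.0 × sin(43°) = 6.82 m/s²
t = √(2d/a) = √(2 × 20 / 6.82) = 2.42 s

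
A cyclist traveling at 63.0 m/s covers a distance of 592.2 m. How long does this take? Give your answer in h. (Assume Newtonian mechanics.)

t = d / v = 592.2 / 63.0 = 9.4 s
t = 9.4 s / 3600.0 = 0.002611 h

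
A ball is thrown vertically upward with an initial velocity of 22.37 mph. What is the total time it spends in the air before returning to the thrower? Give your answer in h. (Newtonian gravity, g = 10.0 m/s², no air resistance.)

v₀ = 22.37 mph × 0.44704 = 10.0003 m/s
t_total = 2 × v₀ / g = 2 × 10.0003 / 10.0 = 2.00006 s
t_total = 2.00006 s / 3600.0 = 0.0005556 h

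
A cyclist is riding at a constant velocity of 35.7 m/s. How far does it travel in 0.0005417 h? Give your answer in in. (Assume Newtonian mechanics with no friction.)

t = 0.0005417 h × 3600.0 = 1.95012 s
d = v × t = 35.7 × 1.95012 = 69.6193 m
d = 69.6193 m / 0.0254 = 2741 in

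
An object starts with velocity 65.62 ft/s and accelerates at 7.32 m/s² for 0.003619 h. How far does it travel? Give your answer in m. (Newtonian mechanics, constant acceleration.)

v₀ = 65.62 ft/s × 0.3048 = 20.001 m/s
t = 0.003619 h × 3600.0 = 13.0284 s
d = v₀ × t + ½ × a × t² = 20.001 × 13.0284 + 0.5 × 7.32 × 13.0284² = 881.8 m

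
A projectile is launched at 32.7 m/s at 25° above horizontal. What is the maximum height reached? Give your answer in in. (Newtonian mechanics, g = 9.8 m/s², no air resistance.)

H = v₀² × sin²(θ) / (2g) = 32.7² × sin(25°)² / (2 × 9.8) = 1069.29 × 0.178606 / 19.6 = 9.74396 m
H = 9.74396 m / 0.0254 = 383.6 in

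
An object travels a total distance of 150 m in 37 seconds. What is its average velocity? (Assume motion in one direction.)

v_avg = Δd / Δt = 150 / 37 = 4.05 m/s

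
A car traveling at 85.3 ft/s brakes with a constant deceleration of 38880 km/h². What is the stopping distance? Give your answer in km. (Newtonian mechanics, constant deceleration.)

v₀ = 85.3 ft/s × 0.3048 = 25.9994 m/s
a = 38880 km/h² × 7.716049382716049e-05 = 3.0 m/s²
d = v₀² / (2a) = 25.9994² / (2 × 3.0) = 675.969 / 6.0 = 112.662 m
d = 112.662 m / 1000.0 = 0.1127 km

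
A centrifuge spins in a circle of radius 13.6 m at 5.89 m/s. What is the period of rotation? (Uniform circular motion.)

T = 2πr/v = 2π×13.6/5.89 = 14.51 s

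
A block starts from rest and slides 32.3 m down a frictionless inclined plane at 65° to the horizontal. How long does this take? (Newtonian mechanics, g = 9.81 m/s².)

a = g sin(θ) = 9.81 × sin(65°) = 8.8909 m/s²
t = √(2d/a) = √(2 × 32.3 / 8.8909) = 2.7 s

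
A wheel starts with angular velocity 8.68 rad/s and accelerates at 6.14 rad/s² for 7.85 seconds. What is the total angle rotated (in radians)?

θ = ω₀t + ½αt² = 8.68×7.85 + ½×6.14×7.85² = 257.32 rad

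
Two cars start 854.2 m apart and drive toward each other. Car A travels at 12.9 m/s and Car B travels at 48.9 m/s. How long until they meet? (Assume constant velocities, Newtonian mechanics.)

Combined speed: v_combined = 12.9 + 48.9 = 61.8 m/s
Time to meet: t = d/v_combined = 854.2/61.8 = 13.82 s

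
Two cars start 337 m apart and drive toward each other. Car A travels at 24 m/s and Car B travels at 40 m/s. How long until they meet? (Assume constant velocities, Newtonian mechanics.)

Combined speed: v_combined = 24 + 40 = 64 m/s
Time to meet: t = d/v_combined = 337/64 = 5.27 s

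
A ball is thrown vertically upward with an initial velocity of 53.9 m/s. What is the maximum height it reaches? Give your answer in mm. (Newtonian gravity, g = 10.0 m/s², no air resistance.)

h_max = v₀² / (2g) = 53.9² / (2 × 10.0) = 2905.21 / 20.0 = 145.261 m
h_max = 145.261 m / 0.001 = 145300 mm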